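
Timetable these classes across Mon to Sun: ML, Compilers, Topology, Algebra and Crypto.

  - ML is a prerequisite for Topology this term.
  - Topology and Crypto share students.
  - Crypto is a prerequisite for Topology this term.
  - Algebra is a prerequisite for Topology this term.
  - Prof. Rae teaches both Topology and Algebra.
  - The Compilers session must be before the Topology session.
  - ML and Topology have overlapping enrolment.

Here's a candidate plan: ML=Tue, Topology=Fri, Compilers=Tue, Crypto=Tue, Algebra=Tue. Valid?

ML and Topology have overlapping enrolment — holds.
Topology and Crypto share students — holds.
ML is a prerequisite for Topology this term — holds.
Crypto is a prerequisite for Topology this term — holds.
Prof. Rae teaches both Topology and Algebra — holds.
The Compilers session must be before the Topology session — holds.
Algebra is a prerequisite for Topology this term — holds.

Yes, all constraints hold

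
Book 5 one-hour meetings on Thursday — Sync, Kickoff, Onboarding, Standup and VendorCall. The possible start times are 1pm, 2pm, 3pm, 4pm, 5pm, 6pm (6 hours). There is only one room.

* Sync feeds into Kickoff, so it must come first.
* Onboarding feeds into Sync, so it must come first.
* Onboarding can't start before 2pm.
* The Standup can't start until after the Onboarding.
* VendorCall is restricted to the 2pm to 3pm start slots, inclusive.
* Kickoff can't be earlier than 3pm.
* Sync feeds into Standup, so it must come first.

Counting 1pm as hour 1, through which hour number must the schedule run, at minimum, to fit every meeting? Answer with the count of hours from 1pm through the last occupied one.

6 hours

The precedence chain requires at least 3 distinct hours.
With at most 1 per hour and 5 meetings, at least 5 hours are needed.
Propagating the time windows through the other constraints, Kickoff can't land before 4pm — that is hour 4 counting from 1pm — so the schedule must run through at least 4 hours.
Could 5 hours be enough, i.e. nothing placed later than 5pm? No: Kickoff's window within 5 hours is {3pm, 4pm, 5pm}; Onboarding's window within 5 hours is {2pm, 3pm, 4pm, 5pm}; VendorCall's window within 5 hours is {2pm, 3pm}; Sync must come before Kickoff (at 5pm or earlier) → {1pm, 2pm, 3pm, 4pm}; Standup must come after Sync (at 1pm or later) → {2pm, 3pm, 4pm, 5pm}; Standup must come after Onboarding (at 2pm or later) → {3pm, 4pm, 5pm}; Onboarding must come before Standup (at 5pm or earlier) → {2pm, 3pm, 4pm}; Sync must come after Onboarding (at 2pm or later) → {3pm, 4pm}; Onboarding must come before Sync (at 4pm or earlier) → {2pm, 3pm}; Kickoff must come after Sync (at 3pm or later) → {4pm, 5pm}; Standup must come after Sync (at 3pm or later) → {4pm, 5pm}; Sync, Kickoff, Onboarding, Standup and VendorCall are all confined to {2pm, 3pm, 4pm, 5pm} — 5 meetings for 4 hours at most 1 apiece is too many.
So 5 hours is not enough.
6 works (last occupied hour: 6pm): for example Standup=6pm; VendorCall=2pm; Onboarding=3pm; Kickoff=5pm; Sync=4pm.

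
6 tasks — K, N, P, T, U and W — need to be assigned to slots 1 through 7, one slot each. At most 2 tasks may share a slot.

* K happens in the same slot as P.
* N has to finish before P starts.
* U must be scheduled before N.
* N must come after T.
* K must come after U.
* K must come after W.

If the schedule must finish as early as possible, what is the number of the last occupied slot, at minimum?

The precedence chain requires at least 3 distinct slots.
With at most 2 per slot and 6 tasks, at least 3 slots are needed.
3 works (last occupied slot: 3): for example K -> 3, N -> 2, T -> 1, W -> 2, P -> 3, U -> 1.

3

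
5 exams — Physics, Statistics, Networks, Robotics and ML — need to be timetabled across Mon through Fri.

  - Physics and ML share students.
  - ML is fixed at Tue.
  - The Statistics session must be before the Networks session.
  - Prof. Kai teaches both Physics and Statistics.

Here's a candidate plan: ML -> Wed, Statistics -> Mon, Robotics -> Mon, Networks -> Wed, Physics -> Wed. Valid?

Invalid. Physics and ML share students.

Prof. Kai teaches both Physics and Statistics — holds.
The Statistics session must be before the Networks session — holds.
Physics and ML share students — violated.
ML is fixed at Tue — violated.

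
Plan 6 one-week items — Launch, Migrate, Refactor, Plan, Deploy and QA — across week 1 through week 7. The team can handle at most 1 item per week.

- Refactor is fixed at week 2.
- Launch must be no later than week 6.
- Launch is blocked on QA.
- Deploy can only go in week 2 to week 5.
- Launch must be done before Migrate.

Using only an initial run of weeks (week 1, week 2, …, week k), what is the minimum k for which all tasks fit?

6

The precedence chain requires at least 3 distinct weeks.
With at most 1 per week and 6 tasks, at least 6 weeks are needed.
6 works (last occupied week: week 6): for example Refactor in week 2; QA in week 1; Migrate in week 5; Plan in week 6; Launch in week 4; Deploy in week 3.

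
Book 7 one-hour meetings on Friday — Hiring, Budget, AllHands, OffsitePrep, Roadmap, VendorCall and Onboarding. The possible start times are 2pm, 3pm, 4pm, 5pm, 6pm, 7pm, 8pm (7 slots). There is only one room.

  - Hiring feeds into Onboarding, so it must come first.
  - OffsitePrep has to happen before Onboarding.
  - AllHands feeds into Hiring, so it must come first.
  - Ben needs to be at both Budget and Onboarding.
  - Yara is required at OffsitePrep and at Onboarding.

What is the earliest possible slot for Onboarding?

5pm

Precedence pushes Onboarding to at least 4pm.
Onboarding at 5pm is achievable: Budget=6pm, OffsitePrep=4pm, Onboarding=5pm, AllHands=2pm, Hiring=3pm, Roadmap=7pm, VendorCall=8pm.
Nothing earlier works — the conflict and capacity constraints rule out every slot before 5pm.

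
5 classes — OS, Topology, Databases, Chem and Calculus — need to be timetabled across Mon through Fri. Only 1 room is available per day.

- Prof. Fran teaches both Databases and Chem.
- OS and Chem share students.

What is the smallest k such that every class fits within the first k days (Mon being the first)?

5

With at most 1 per day and 5 classes, at least 5 days are needed.
5 works (last occupied day: Fri): for example Topology in Tue, OS in Mon, Calculus in Fri, Databases in Wed, Chem in Thu.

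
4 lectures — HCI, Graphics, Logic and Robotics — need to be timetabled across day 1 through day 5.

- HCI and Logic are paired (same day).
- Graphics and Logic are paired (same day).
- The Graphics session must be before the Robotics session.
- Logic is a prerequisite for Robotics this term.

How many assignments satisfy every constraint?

10

Splitting on HCI: it can be day 1 (4), day 2 (3), day 3 (2), day 4 (1). Listing each branch's schedules as (Graphics, Logic, Robotics) by day number:
HCI=day 1: (1,1,2) (1,1,3) (1,1,4) (1,1,5) — 4.
HCI=day 2: (2,2,3) (2,2,4) (2,2,5) — 3.
HCI=day 3: (3,3,4) (3,3,5) — 2.
HCI=day 4: (4,4,5) — 1.
Summing: 4 + 3 + 2 + 1 = 10.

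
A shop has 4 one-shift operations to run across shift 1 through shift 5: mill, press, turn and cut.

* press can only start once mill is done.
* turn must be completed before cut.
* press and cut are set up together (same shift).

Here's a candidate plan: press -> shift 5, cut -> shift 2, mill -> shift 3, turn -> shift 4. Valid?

No — it violates: press and cut are set up together (same shift)

press and cut are set up together (same shift) — violated.
press can only start once mill is done — holds.
turn must be completed before cut — violated.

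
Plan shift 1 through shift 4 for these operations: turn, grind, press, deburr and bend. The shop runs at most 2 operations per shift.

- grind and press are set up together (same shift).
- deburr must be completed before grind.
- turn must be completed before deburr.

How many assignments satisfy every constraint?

12

Splitting on turn: it can be shift 1 (9), shift 2 (3). Listing each branch's schedules as (grind, press, deburr, bend) by shift number:
turn=shift 1: (3,3,2,1) (3,3,2,2) (3,3,2,4) (4,4,2,1) (4,4,2,2) (4,4,2,3) (4,4,3,1) (4,4,3,2) (4,4,3,3) — 9.
turn=shift 2: (4,4,3,1) (4,4,3,2) (4,4,3,3) — 3.
Summing: 9 + 3 = 12.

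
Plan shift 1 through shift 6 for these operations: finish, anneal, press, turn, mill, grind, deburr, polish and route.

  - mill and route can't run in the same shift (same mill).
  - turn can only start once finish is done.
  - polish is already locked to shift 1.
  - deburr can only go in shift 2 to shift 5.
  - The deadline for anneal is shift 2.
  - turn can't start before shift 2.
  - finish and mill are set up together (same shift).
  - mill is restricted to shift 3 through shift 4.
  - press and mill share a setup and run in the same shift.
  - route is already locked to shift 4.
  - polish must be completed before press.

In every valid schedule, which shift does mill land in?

mill's window is shift 3–shift 4.
route is fixed at shift 4, and mill can't share a shift with route.
So mill must be shift 3.

shift 3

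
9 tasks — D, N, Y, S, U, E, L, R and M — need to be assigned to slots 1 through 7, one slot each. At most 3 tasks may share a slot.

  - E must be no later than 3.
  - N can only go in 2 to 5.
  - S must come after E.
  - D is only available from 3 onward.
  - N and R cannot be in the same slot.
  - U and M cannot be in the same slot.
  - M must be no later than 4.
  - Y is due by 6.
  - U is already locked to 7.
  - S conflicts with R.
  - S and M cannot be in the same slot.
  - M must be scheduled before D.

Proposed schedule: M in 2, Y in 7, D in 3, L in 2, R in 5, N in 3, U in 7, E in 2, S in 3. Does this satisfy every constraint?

S conflicts with R — holds.
M must be no later than 4 — holds.
S and M cannot be in the same slot — holds.
D is only available from 3 onward — holds.
U is already locked to 7 — holds.
N and R cannot be in the same slot — holds.
At most 3 tasks may share a slot — holds.
M must be scheduled before D — holds.
U and M cannot be in the same slot — holds.
E must be no later than 3 — holds.
S must come after E — holds.
Y is due by 6 — violated.
N can only go in 2 to 5 — holds.

No. Y is due by 6 is not satisfied.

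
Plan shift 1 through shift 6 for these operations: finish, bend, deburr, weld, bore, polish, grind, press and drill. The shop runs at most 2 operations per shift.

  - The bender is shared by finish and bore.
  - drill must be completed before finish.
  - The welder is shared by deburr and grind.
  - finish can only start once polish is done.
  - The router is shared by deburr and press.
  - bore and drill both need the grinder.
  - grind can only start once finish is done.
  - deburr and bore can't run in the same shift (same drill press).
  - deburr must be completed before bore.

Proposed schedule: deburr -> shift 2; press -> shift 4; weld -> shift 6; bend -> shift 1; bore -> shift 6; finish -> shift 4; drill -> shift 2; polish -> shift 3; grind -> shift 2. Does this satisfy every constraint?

Invalid. The welder is shared by deburr and grind.

The bender is shared by finish and bore — holds.
deburr must be completed before bore — holds.
bore and drill both need the grinder — holds.
The shop runs at most 2 operations per shift — violated.
The welder is shared by deburr and grind — violated.
deburr and bore can't run in the same shift (same drill press) — holds.
The router is shared by deburr and press — holds.
drill must be completed before finish — holds.
finish can only start once polish is done — holds.
grind can only start once finish is done — violated.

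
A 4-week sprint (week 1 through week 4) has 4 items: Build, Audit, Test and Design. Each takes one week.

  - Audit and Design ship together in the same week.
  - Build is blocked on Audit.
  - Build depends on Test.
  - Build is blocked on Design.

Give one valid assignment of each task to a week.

Audit -> week 1; Design -> week 1; Build -> week 2; Test -> week 1

Checking: Audit(week 1) before Build(week 2); Design(week 1) before Build(week 2); Test(week 1) before Build(week 2); Audit = Design = week 1.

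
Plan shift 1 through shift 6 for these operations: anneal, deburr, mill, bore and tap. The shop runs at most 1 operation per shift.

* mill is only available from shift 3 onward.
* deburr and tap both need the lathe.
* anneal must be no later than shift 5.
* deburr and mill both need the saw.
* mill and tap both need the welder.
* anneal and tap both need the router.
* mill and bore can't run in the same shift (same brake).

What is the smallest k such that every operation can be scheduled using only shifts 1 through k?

With at most 1 per shift and 5 operations, at least 5 shifts are needed.
mill can't be placed before shift 3, so the schedule must run through at least shift 3.
5 works (last occupied shift: shift 5): for example bore=shift 4; deburr=shift 2; tap=shift 5; anneal=shift 1; mill=shift 3.

5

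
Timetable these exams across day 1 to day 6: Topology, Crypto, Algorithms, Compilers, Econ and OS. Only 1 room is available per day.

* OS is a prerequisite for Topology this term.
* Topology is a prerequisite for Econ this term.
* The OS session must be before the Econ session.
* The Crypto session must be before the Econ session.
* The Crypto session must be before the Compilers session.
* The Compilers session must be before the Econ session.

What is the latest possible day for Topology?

Precedence pushes Topology to at least day 2; downstream work caps Topology at day 5.
Topology at day 5 is achievable: OS in day 3; Algorithms in day 4; Econ in day 6; Topology in day 5; Crypto in day 1; Compilers in day 2.

day 5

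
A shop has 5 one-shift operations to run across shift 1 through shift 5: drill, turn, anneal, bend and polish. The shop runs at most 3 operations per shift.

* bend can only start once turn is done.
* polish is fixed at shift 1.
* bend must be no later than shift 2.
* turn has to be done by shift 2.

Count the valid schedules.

24

Splitting on drill: it can be shift 1 (4), shift 2 (5), shift 3 (5), shift 4 (5), shift 5 (5). Listing each branch's schedules as (turn, anneal, bend, polish) by shift number:
drill=shift 1: (1,2,2,1) (1,3,2,1) (1,4,2,1) (1,5,2,1) — 4.
drill=shift 2: (1,1,2,1) (1,2,2,1) (1,3,2,1) (1,4,2,1) (1,5,2,1) — 5.
drill=shift 3: (1,1,2,1) (1,2,2,1) (1,3,2,1) (1,4,2,1) (1,5,2,1) — 5.
drill=shift 4: (1,1,2,1) (1,2,2,1) (1,3,2,1) (1,4,2,1) (1,5,2,1) — 5.
drill=shift 5: (1,1,2,1) (1,2,2,1) (1,3,2,1) (1,4,2,1) (1,5,2,1) — 5.
Summing: 4 + 5 + 5 + 5 + 5 = 24.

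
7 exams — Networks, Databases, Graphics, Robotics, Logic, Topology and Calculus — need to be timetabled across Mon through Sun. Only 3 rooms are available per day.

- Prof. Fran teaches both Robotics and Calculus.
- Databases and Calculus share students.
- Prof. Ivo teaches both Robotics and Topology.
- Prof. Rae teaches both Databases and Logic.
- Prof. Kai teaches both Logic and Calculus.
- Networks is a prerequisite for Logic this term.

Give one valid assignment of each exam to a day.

Networks in Mon, Graphics in Mon, Calculus in Wed, Databases in Mon, Robotics in Tue, Topology in Wed, Logic in Tue

Checking: Networks(Mon) before Logic(Tue); Databases(Mon) != Calculus(Wed); Robotics(Tue) != Calculus(Wed); Databases(Mon) != Logic(Tue); Robotics(Tue) != Topology(Wed); Logic(Tue) != Calculus(Wed); max 3 per day (cap 3).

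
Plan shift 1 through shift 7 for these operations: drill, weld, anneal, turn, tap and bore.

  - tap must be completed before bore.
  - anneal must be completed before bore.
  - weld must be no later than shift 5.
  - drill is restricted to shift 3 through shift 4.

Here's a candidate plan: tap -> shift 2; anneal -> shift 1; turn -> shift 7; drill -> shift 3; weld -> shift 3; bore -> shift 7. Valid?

Yes, all constraints hold

tap must be completed before bore — holds.
anneal must be completed before bore — holds.
drill is restricted to shift 3 through shift 4 — holds.
weld must be no later than shift 5 — holds.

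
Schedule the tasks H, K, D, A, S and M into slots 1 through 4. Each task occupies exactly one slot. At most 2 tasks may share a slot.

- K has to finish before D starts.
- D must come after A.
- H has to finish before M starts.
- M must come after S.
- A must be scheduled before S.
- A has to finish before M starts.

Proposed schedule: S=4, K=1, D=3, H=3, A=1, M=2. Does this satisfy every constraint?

D must come after A — holds.
A has to finish before M starts — holds.
A must be scheduled before S — holds.
At most 2 tasks may share a slot — holds.
K has to finish before D starts — holds.
M must come after S — violated.
H has to finish before M starts — violated.

No. M must come after S is not satisfied.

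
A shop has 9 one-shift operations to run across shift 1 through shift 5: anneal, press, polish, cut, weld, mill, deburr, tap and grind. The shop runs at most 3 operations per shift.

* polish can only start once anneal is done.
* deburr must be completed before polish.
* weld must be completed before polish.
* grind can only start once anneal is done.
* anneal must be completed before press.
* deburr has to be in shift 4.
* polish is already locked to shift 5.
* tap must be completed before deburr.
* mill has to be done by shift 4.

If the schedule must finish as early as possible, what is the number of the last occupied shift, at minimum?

shift 5

The precedence chain requires at least 3 distinct shifts.
With at most 3 per shift and 9 operations, at least 3 shifts are needed.
polish can't be placed before shift 5, so the schedule must run through at least shift 5.
5 works (last occupied shift: shift 5): for example deburr -> shift 4, mill -> shift 1, cut -> shift 3, grind -> shift 2, weld -> shift 1, tap -> shift 2, press -> shift 2, polish -> shift 5, anneal -> shift 1.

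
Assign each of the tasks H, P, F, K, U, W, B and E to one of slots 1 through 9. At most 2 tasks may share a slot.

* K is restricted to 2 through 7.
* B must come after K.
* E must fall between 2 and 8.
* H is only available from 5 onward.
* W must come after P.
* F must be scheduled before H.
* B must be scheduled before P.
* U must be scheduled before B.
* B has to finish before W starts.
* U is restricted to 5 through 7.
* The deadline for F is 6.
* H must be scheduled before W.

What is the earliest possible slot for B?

Precedence pushes B to at least 6; downstream work caps B at 7.
B at 6 is achievable: B -> 6; F -> 1; H -> 5; K -> 2; U -> 5; W -> 8; E -> 2; P -> 7.

6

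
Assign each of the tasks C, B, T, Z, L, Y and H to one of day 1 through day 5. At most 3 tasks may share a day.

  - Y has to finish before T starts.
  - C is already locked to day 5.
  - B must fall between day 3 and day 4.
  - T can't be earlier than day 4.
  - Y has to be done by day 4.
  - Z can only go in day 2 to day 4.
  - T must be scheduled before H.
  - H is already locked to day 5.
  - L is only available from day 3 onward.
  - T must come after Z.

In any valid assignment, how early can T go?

day 4

T is available from day 4; downstream work caps T at day 4.
T at day 4 is achievable: C in day 5; T in day 4; L in day 3; H in day 5; Z in day 2; B in day 3; Y in day 1.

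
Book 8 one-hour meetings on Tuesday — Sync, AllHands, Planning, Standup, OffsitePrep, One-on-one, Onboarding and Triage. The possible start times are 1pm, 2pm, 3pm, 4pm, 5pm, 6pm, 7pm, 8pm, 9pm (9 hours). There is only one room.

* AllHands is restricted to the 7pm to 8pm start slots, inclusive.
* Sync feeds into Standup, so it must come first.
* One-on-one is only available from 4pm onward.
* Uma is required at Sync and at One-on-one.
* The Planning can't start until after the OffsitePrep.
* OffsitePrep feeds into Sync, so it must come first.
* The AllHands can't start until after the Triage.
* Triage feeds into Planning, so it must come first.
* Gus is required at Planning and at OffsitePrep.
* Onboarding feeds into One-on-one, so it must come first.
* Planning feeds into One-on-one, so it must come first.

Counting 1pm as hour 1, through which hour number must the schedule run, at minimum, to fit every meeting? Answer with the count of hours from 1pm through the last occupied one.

8 hours

The precedence chain requires at least 3 distinct hours.
With at most 1 per hour and 8 meetings, at least 8 hours are needed.
AllHands can't be placed before 7pm — that is hour 7 counting from 1pm — so the schedule must run through at least 7 hours.
8 works (last occupied hour: 8pm): for example Triage=2pm, Onboarding=4pm, Sync=6pm, Standup=8pm, Planning=3pm, OffsitePrep=1pm, One-on-one=5pm, AllHands=7pm.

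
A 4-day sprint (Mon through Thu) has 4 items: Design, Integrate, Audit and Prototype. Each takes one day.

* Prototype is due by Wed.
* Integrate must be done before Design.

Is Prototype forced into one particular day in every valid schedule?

Prototype can be Mon (e.g. Integrate in Mon, Design in Tue, Prototype in Mon, Audit in Mon) or Tue (e.g. Prototype=Tue, Integrate=Mon, Design=Tue, Audit=Mon).

No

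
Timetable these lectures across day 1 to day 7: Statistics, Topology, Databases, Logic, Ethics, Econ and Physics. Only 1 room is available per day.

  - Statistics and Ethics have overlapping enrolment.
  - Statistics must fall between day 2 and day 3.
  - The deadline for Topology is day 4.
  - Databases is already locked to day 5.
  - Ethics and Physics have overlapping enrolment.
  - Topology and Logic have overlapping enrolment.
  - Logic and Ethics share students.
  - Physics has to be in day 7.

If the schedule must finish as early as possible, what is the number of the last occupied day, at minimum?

day 7

With at most 1 per day and 7 lectures, at least 7 days are needed.
Physics can't be placed before day 7, so the schedule must run through at least day 7.
7 works (last occupied day: day 7): for example Statistics in day 2; Topology in day 1; Databases in day 5; Ethics in day 4; Logic in day 3; Econ in day 6; Physics in day 7.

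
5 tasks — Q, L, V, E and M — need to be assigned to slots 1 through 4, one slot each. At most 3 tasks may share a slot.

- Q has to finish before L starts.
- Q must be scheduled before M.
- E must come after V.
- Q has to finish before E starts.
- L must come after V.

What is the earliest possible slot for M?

2

Precedence pushes M to at least 2.
M at 2 is achievable: Q -> 1; M -> 2; V -> 1; E -> 2; L -> 2.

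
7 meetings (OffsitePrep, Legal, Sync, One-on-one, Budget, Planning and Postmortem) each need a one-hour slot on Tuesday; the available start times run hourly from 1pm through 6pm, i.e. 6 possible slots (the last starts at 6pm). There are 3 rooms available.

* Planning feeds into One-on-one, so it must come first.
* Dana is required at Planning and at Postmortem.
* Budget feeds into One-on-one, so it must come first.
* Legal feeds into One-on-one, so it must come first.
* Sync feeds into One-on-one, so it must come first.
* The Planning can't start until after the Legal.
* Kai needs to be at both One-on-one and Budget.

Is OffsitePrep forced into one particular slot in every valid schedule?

OffsitePrep can be 1pm (e.g. Budget=2pm; Sync=1pm; Postmortem=3pm; Legal=1pm; OffsitePrep=1pm; One-on-one=3pm; Planning=2pm) or 2pm (e.g. Postmortem=3pm; OffsitePrep=2pm; One-on-one=3pm; Budget=1pm; Sync=1pm; Planning=2pm; Legal=1pm).

No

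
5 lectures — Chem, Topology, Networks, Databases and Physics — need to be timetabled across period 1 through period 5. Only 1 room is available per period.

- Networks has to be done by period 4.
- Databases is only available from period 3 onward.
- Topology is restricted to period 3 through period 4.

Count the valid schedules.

Splitting on Chem: it can be period 1 (6), period 2 (6), period 3 (2), period 4 (2), period 5 (4). Listing each branch's schedules as (Topology, Networks, Databases, Physics) by period number:
Chem=period 1: (3,2,4,5) (3,2,5,4) (3,4,5,2) (4,2,3,5) (4,2,5,3) (4,3,5,2) — 6.
Chem=period 2: (3,1,4,5) (3,1,5,4) (3,4,5,1) (4,1,3,5) (4,1,5,3) (4,3,5,1) — 6.
Chem=period 3: (4,1,5,2) (4,2,5,1) — 2.
Chem=period 4: (3,1,5,2) (3,2,5,1) — 2.
Chem=period 5: (3,1,4,2) (3,2,4,1) (4,1,3,2) (4,2,3,1) — 4.
Summing: 6 + 6 + 2 + 2 + 4 = 20.

20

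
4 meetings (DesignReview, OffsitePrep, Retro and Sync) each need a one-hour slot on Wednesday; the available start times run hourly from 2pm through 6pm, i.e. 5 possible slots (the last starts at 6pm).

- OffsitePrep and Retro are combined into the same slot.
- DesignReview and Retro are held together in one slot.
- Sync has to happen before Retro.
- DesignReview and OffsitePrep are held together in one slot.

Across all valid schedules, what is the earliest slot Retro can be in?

Precedence pushes Retro to at least 3pm.
Retro at 3pm is achievable: Retro -> 3pm, Sync -> 2pm, DesignReview -> 3pm, OffsitePrep -> 3pm.

3pm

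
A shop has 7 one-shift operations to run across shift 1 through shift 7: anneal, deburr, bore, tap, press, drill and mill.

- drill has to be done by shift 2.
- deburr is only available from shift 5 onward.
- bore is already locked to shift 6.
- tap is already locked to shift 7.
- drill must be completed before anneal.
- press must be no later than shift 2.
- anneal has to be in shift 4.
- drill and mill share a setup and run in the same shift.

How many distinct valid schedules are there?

12

Splitting on deburr: it can be shift 5 (4), shift 6 (4), shift 7 (4). Listing each branch's schedules as (anneal, bore, tap, press, drill, mill) by shift number:
deburr=shift 5: (4,6,7,1,1,1) (4,6,7,1,2,2) (4,6,7,2,1,1) (4,6,7,2,2,2) — 4.
deburr=shift 6: (4,6,7,1,1,1) (4,6,7,1,2,2) (4,6,7,2,1,1) (4,6,7,2,2,2) — 4.
deburr=shift 7: (4,6,7,1,1,1) (4,6,7,1,2,2) (4,6,7,2,1,1) (4,6,7,2,2,2) — 4.
Summing: 4 + 4 + 4 = 12.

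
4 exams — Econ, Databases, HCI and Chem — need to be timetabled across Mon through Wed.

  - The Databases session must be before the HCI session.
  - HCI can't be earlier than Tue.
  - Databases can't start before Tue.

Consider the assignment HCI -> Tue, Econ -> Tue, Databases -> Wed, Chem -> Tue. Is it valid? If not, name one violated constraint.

HCI can't be earlier than Tue — holds.
The Databases session must be before the HCI session — violated.
Databases can't start before Tue — holds.

No. The Databases session must be before the HCI session is not satisfied.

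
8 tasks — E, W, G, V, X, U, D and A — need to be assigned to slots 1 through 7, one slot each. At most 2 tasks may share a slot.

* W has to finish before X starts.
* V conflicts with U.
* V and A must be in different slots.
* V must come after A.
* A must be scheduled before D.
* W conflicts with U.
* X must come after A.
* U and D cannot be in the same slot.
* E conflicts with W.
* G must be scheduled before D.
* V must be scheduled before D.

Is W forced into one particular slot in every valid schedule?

No

W can be 1 (e.g. D=3, X=3, G=2, W=1, E=4, U=4, A=1, V=2) or 2 (e.g. W -> 2, G -> 1, X -> 3, U -> 4, D -> 3, V -> 2, A -> 1, E -> 4).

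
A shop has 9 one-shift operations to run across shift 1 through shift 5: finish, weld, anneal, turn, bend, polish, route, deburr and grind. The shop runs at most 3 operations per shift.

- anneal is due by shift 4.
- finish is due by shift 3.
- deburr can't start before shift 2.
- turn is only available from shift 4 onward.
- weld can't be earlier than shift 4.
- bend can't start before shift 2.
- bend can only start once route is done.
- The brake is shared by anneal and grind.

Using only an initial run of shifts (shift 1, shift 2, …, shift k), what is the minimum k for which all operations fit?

4

The precedence chain requires at least 2 distinct shifts.
With at most 3 per shift and 9 operations, at least 3 shifts are needed.
weld can't be placed before shift 4, so the schedule must run through at least shift 4.
4 works (last occupied shift: shift 4): for example deburr=shift 2, polish=shift 2, turn=shift 4, grind=shift 3, anneal=shift 1, bend=shift 2, route=shift 1, weld=shift 4, finish=shift 1.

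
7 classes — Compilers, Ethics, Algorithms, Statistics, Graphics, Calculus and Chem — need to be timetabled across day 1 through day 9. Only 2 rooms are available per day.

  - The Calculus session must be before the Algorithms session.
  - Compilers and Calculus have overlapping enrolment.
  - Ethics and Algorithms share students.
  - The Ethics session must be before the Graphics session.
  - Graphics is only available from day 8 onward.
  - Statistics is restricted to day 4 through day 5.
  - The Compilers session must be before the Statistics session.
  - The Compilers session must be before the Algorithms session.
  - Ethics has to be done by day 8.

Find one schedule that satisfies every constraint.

Calculus=day 2; Algorithms=day 3; Graphics=day 8; Ethics=day 1; Statistics=day 4; Chem=day 2; Compilers=day 1

Checking: Ethics(day 1) before Graphics(day 8); Compilers(day 1) before Statistics(day 4); Calculus(day 2) before Algorithms(day 3); Compilers(day 1) before Algorithms(day 3); Ethics(day 1) != Algorithms(day 3); Compilers(day 1) != Calculus(day 2); Statistics=day 4 in [day 4,day 5]; Ethics=day 1 in [day 1,day 8]; Graphics=day 8 in [day 8,day 9]; max 2 per day (cap 2).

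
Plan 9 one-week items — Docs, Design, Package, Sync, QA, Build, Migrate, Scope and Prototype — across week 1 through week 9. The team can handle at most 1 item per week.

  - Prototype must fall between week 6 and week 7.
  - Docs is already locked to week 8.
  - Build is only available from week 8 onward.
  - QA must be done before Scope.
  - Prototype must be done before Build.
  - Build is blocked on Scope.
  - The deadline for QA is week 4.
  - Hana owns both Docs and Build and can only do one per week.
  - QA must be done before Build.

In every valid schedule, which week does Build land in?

week 9

Build's window is week 8–week 9.
Docs is fixed at week 8, and Build can't share a week with Docs.
So Build must be week 9.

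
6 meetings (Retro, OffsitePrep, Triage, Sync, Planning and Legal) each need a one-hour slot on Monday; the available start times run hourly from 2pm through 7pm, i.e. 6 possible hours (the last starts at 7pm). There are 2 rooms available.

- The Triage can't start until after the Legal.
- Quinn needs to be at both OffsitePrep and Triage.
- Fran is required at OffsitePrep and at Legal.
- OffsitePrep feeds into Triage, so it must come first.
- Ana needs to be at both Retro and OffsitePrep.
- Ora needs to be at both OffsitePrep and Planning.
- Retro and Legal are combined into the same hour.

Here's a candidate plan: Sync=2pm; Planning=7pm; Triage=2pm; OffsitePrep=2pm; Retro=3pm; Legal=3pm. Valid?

No — it violates: Quinn needs to be at both OffsitePrep and Triage

There are 2 rooms available — violated.
Fran is required at OffsitePrep and at Legal — holds.
OffsitePrep feeds into Triage, so it must come first — violated.
Quinn needs to be at both OffsitePrep and Triage — violated.
Ora needs to be at both OffsitePrep and Planning — holds.
Ana needs to be at both Retro and OffsitePrep — holds.
Retro and Legal are combined into the same hour — holds.
The Triage can't start until after the Legal — violated.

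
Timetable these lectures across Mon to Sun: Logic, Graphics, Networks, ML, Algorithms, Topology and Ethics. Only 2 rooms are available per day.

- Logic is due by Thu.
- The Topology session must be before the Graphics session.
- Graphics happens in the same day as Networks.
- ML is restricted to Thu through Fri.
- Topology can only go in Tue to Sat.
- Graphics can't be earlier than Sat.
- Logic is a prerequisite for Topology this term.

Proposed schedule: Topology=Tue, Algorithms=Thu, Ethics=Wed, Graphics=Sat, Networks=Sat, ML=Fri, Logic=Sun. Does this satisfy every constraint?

No — it violates: Logic is due by Thu

ML is restricted to Thu through Fri — holds.
Topology can only go in Tue to Sat — holds.
Logic is due by Thu — violated.
Graphics can't be earlier than Sat — holds.
The Topology session must be before the Graphics session — holds.
Graphics happens in the same day as Networks — holds.
Logic is a prerequisite for Topology this term — violated.
Only 2 rooms are available per day — holds.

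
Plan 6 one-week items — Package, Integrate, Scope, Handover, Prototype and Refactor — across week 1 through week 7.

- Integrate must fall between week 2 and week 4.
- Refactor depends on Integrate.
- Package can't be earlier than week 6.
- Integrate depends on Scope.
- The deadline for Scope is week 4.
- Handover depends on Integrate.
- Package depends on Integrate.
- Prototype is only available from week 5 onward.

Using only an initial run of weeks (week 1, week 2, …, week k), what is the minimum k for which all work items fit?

The precedence chain requires at least 3 distinct weeks.
Package can't be placed before week 6, so the schedule must run through at least week 6.
6 works (last occupied week: week 6): for example Package in week 6; Refactor in week 3; Scope in week 1; Prototype in week 5; Handover in week 3; Integrate in week 2.

6 weeks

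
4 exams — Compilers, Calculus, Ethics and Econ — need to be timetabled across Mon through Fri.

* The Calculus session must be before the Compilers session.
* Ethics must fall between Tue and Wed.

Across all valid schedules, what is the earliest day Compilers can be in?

Precedence pushes Compilers to at least Tue.
Compilers at Tue is achievable: Calculus -> Mon; Ethics -> Tue; Compilers -> Tue; Econ -> Mon.

Tue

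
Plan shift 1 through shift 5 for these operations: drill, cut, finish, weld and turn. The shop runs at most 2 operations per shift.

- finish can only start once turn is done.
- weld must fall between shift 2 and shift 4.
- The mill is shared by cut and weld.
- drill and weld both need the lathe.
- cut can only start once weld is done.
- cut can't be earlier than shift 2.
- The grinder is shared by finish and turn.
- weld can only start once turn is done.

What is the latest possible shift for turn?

Downstream work caps turn at shift 3.
turn at shift 3 is achievable: finish=shift 4; cut=shift 5; drill=shift 1; weld=shift 4; turn=shift 3.

shift 3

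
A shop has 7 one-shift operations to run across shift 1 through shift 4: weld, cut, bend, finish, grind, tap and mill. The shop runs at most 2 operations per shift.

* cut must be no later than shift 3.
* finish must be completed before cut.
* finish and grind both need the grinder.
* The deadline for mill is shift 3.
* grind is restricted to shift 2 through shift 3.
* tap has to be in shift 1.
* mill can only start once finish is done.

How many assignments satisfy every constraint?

18

Splitting on weld: it can be shift 2 (3), shift 3 (3), shift 4 (12). Listing each branch's schedules as (cut, bend, finish, grind, tap, mill) by shift number:
weld=shift 2: (2,4,1,3,1,3) (3,4,1,2,1,3) (3,4,1,3,1,2) — 3.
weld=shift 3: (2,4,1,2,1,3) (2,4,1,3,1,2) (3,4,1,2,1,2) — 3.
weld=shift 4: (2,2,1,3,1,3) (2,3,1,2,1,3) (2,3,1,3,1,2) (2,4,1,2,1,3) (2,4,1,3,1,2) (2,4,1,3,1,3) (3,2,1,2,1,3) (3,2,1,3,1,2) (3,3,1,2,1,2) (3,4,1,2,1,2) (3,4,1,2,1,3) (3,4,1,3,1,2) — 12.
Summing: 3 + 3 + 12 = 18.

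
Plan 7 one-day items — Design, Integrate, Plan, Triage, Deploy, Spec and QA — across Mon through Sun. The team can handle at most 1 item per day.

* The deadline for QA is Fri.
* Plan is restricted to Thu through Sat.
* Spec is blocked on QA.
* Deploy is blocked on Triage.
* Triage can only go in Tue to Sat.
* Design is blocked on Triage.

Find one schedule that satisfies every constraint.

Spec in Sat; Integrate in Sun; QA in Mon; Design in Wed; Triage in Tue; Plan in Thu; Deploy in Fri

Checking: Triage(Tue) before Design(Wed); Triage(Tue) before Deploy(Fri); QA(Mon) before Spec(Sat); Triage=Tue in [Tue,Sat]; Plan=Thu in [Thu,Sat]; QA=Mon in [Mon,Fri]; max 1 per day (cap 1).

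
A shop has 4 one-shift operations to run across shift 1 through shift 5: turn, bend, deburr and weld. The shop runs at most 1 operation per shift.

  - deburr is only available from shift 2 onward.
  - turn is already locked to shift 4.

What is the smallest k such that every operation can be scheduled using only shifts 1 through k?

With at most 1 per shift and 4 operations, at least 4 shifts are needed.
turn can't be placed before shift 4, so the schedule must run through at least shift 4.
4 works (last occupied shift: shift 4): for example bend=shift 1; deburr=shift 2; turn=shift 4; weld=shift 3.

4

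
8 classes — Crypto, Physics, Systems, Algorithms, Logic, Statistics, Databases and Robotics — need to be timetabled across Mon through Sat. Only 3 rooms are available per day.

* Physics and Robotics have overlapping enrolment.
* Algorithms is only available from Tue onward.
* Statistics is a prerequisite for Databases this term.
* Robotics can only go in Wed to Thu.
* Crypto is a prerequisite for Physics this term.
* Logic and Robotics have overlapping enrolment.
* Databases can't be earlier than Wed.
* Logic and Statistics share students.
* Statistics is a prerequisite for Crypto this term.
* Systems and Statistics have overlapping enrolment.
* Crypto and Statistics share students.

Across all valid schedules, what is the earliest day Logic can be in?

Logic at Mon is achievable: Physics in Thu, Logic in Mon, Systems in Mon, Crypto in Wed, Algorithms in Tue, Robotics in Wed, Databases in Wed, Statistics in Tue.

Mon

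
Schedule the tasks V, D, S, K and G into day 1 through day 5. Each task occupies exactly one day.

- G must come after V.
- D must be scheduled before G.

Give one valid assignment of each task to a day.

S in day 1; V in day 1; K in day 1; G in day 2; D in day 1

Checking: D(day 1) before G(day 2); V(day 1) before G(day 2).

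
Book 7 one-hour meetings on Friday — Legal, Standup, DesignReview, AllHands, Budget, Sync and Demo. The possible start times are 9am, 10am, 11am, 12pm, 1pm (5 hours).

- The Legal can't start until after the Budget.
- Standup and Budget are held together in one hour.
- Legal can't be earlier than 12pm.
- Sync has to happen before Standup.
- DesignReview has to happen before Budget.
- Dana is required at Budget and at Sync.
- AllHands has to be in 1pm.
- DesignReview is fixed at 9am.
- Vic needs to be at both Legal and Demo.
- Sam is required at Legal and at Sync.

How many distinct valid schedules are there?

Splitting on Legal: it can be 12pm (12), 1pm (24). Listing each branch's schedules as (Standup, DesignReview, AllHands, Budget, Sync, Demo):
Legal=12pm: (10am,9am,1pm,10am,9am,9am) (10am,9am,1pm,10am,9am,10am) (10am,9am,1pm,10am,9am,11am) (10am,9am,1pm,10am,9am,1pm) (11am,9am,1pm,11am,9am,9am) (11am,9am,1pm,11am,9am,10am) (11am,9am,1pm,11am,9am,11am) (11am,9am,1pm,11am,9am,1pm) (11am,9am,1pm,11am,10am,9am) (11am,9am,1pm,11am,10am,10am) (11am,9am,1pm,11am,10am,11am) (11am,9am,1pm,11am,10am,1pm) — 12.
Legal=1pm: (10am,9am,1pm,10am,9am,9am) (10am,9am,1pm,10am,9am,10am) (10am,9am,1pm,10am,9am,11am) (10am,9am,1pm,10am,9am,12pm) (11am,9am,1pm,11am,9am,9am) (11am,9am,1pm,11am,9am,10am) (11am,9am,1pm,11am,9am,11am) (11am,9am,1pm,11am,9am,12pm) (11am,9am,1pm,11am,10am,9am) (11am,9am,1pm,11am,10am,10am) (11am,9am,1pm,11am,10am,11am) (11am,9am,1pm,11am,10am,12pm) (12pm,9am,1pm,12pm,9am,9am) (12pm,9am,1pm,12pm,9am,10am) (12pm,9am,1pm,12pm,9am,11am) (12pm,9am,1pm,12pm,9am,12pm) (12pm,9am,1pm,12pm,10am,9am) (12pm,9am,1pm,12pm,10am,10am) (12pm,9am,1pm,12pm,10am,11am) (12pm,9am,1pm,12pm,10am,12pm) (12pm,9am,1pm,12pm,11am,9am) (12pm,9am,1pm,12pm,11am,10am) (12pm,9am,1pm,12pm,11am,11am) (12pm,9am,1pm,12pm,11am,12pm) — 24.
Summing: 12 + 24 = 36.

36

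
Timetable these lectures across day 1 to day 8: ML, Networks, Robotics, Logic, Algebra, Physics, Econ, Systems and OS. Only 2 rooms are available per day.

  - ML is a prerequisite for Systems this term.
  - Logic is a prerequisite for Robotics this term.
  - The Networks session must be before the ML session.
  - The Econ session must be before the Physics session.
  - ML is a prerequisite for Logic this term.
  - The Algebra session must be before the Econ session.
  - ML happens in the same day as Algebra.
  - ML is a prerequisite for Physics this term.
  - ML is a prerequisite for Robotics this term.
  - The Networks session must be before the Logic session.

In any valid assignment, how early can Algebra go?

day 2

Algebra must be in the same day as ML, which can't be before day 2, so Algebra is at least day 2; downstream work caps Algebra at day 6.
Algebra at day 2 is achievable: Econ=day 3, Logic=day 3, Robotics=day 4, Physics=day 4, Algebra=day 2, Networks=day 1, ML=day 2, Systems=day 5, OS=day 1.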